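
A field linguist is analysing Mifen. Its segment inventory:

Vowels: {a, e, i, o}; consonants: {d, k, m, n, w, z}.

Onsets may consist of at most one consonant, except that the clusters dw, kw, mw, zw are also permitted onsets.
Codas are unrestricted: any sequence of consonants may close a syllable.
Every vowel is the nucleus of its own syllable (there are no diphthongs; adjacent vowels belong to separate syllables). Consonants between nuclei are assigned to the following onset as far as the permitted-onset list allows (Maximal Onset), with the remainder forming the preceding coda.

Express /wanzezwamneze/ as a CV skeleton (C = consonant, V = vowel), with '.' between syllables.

Nuclei (vowels): a, e, a, e, e → 5 syllables.
/a…e/ gap (V1→V2): /nz/ — longest licit onset from the right is /z/, leaving /n/ as coda.
/e…a/ gap (V2→V3): /zw/ is a licit onset in full, so it all attaches to the next syllable.
/a…e/ gap (V3→V4): /mn/ splits as /m/ + /n/ (/n/ is the longest suffix that is a licit onset).
/e…e/ gap (V4→V5): just /z/ — single C goes to the following onset.
So the parse is wan.ze.zwam.ne.ze.
Mapping each syllable to C/V: /wan/ → CVC, /ze/ → CV, /zwam/ → CCVC, /ne/ → CV, /ze/ → CV.

CVC.CV.CCVC.CV.CV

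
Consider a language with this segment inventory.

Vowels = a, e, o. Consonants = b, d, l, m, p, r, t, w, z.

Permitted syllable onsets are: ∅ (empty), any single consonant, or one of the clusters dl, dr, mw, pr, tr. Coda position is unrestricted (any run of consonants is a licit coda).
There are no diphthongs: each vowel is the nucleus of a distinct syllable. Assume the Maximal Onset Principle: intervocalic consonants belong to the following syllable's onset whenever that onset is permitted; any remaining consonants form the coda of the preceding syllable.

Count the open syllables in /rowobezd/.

2

Nuclei (vowels): o, o, e → 3 syllables.
σ1/σ2 boundary: just /w/ — single C goes to the following onset.
σ2/σ3 boundary: /b/ → onset of the next syllable (single consonants are always licit onsets).
Result: ro.wo.bezd.
Classifying each syllable: /ro/ (open), /wo/ (open), /bezd/ (closed).
Open syllables: 2.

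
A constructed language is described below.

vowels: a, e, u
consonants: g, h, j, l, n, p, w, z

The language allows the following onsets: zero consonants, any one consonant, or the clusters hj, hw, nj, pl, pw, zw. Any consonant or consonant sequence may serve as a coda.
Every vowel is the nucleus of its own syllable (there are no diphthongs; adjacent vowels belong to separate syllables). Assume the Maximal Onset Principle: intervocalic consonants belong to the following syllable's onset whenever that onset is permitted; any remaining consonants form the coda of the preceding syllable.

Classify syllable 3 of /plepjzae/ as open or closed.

open

The vowels are e, a, e — 3 nuclei, so 3 syllables.
/e…a/ gap (V1→V2): /pjz/ splits as /pj/ + /z/ (/z/ is the longest suffix that is a licit onset).
/a…e/ gap (V2→V3): hiatus — the boundary sits between the two vowels.
Result: plepj.za.e.
Syllable 3 is /e/; it ends in its nucleus with no coda, so it is open.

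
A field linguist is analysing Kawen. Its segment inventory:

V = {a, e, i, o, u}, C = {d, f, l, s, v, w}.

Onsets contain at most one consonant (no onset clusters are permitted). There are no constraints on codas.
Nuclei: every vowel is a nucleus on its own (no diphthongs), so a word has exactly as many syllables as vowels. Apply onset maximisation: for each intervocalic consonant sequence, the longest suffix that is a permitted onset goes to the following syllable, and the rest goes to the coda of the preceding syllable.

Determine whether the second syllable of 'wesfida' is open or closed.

Vowels present: e, i, a; each is a nucleus, giving 3 syllables.
V1 /e/ – V2 /i/: /sf/ — longest licit onset from the right is /f/, leaving /s/ as coda.
V2 /i/ – V3 /a/: /d/ is a single consonant, so it becomes the next onset.
Syllabification: wes.fi.da.
Syllable 2 is /fi/; it ends in its nucleus with no coda, so it is open.

open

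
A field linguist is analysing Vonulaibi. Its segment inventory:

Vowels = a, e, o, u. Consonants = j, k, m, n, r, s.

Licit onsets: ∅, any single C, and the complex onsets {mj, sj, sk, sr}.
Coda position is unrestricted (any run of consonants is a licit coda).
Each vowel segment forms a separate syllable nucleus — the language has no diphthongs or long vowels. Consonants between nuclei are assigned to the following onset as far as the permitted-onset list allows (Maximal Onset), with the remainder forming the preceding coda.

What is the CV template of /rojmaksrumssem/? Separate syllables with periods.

CVC.CVC.CCVCC.CVC

Vowels present: o, a, u, e; each is a nucleus, giving 4 syllables.
/o…a/ gap (V1→V2): /jm/ splits as /j/ + /m/ (/m/ is the longest suffix that is a licit onset).
/a…u/ gap (V2→V3): cluster /ksr/ — the longest permitted-onset suffix is /sr/; onset = /sr/, preceding coda = /k/.
/u…e/ gap (V3→V4): /mss/; trying suffixes from longest down, /s/ is the first permitted one, so coda /ms/ | onset /s/.
Putting it together: roj.mak.srums.sem.
Mapping each syllable to C/V: /roj/ → CVC, /mak/ → CVC, /srums/ → CCVCC, /sem/ → CVC.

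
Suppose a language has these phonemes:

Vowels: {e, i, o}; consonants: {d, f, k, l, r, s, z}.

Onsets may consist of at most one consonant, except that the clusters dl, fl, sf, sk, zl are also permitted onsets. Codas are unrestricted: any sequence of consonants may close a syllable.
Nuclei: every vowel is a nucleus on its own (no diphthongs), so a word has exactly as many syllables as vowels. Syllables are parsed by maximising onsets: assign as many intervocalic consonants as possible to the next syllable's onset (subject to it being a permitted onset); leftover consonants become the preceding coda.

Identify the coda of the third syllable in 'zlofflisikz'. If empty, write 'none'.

Vowels present: o, i, i; each is a nucleus, giving 3 syllables.
σ1/σ2 boundary: /ffl/ — longest licit onset from the right is /fl/, leaving /f/ as coda.
σ2/σ3 boundary: just /s/ — single C goes to the following onset.
Putting it together: zlof.fli.sikz.
Syllable 3 is /sikz/: onset /s/, nucleus /i/, coda /kz/.

kz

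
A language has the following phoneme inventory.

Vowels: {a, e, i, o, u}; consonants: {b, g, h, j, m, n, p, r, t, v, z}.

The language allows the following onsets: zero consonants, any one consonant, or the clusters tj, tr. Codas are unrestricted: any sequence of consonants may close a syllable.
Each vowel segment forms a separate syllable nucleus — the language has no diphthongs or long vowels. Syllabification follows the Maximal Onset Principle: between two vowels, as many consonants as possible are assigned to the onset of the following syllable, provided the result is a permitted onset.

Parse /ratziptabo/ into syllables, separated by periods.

rat.zip.ta.bo

The vowels are a, i, a, o — 4 nuclei, so 4 syllables.
σ1/σ2 boundary: /tz/; trying suffixes from longest down, /z/ is the first permitted one, so coda /t/ | onset /z/.
σ2/σ3 boundary: /pt/; trying suffixes from longest down, /t/ is the first permitted one, so coda /p/ | onset /t/.
σ3/σ4 boundary: /b/ → onset of the next syllable (single consonants are always licit onsets).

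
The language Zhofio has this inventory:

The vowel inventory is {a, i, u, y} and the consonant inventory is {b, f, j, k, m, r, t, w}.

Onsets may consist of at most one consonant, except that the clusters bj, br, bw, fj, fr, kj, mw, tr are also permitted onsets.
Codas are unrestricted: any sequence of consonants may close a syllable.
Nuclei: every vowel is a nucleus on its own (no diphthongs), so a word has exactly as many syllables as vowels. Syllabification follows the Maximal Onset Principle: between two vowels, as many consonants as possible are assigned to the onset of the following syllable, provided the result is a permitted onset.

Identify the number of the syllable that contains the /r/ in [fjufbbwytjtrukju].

The vowels are u, y, u, u — 4 nuclei, so 4 syllables.
σ1/σ2 boundary: /fbbw/ splits as /fb/ + /bw/ (/bw/ is the longest suffix that is a licit onset).
σ2/σ3 boundary: cluster /tjtr/ — the longest permitted-onset suffix is /tr/; onset = /tr/, preceding coda = /tj/.
σ3/σ4 boundary: /kj/ is a licit onset in full, so it all attaches to the next syllable.
Syllabification: fjufb.bwytj.tru.kju.
The /r/ is in the onset of syllable 3 (/tru/).

3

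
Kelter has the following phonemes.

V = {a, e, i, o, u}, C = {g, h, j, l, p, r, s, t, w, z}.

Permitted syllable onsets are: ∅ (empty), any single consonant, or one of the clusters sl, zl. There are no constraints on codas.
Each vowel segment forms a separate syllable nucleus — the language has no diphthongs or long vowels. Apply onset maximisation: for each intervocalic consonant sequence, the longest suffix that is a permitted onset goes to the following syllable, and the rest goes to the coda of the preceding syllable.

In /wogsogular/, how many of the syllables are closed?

The vowels are o, o, u, a — 4 nuclei, so 4 syllables.
V1 /o/ – V2 /o/: /gs/; trying suffixes from longest down, /s/ is the first permitted one, so coda /g/ | onset /s/.
V2 /o/ – V3 /u/: /g/ → onset of the next syllable (single consonants are always licit onsets).
V3 /u/ – V4 /a/: just /l/ — single C goes to the following onset.
Syllabification: wog.so.gu.lar.
Classifying each syllable: /wog/ (closed), /so/ (open), /gu/ (open), /lar/ (closed).
Closed syllables: 2.

2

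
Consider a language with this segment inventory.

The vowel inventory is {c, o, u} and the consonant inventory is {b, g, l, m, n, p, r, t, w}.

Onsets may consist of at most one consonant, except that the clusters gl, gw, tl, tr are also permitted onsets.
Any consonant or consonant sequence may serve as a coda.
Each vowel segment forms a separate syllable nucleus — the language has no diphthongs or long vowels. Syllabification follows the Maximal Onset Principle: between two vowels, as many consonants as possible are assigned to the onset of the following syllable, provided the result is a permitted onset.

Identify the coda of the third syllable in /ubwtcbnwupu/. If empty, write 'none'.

none

Vowels present: u, c, u, u; each is a nucleus, giving 4 syllables.
σ1/σ2 boundary: cluster /bwt/ — the longest permitted-onset suffix is /t/; onset = /t/, preceding coda = /bw/.
σ2/σ3 boundary: /bnw/; trying suffixes from longest down, /w/ is the first permitted one, so coda /bn/ | onset /w/.
σ3/σ4 boundary: /p/ is a single consonant, so it becomes the next onset.
Result: ubw.tcbn.wu.pu.
Syllable 3 is /wu/: onset /w/, nucleus /u/, coda ∅.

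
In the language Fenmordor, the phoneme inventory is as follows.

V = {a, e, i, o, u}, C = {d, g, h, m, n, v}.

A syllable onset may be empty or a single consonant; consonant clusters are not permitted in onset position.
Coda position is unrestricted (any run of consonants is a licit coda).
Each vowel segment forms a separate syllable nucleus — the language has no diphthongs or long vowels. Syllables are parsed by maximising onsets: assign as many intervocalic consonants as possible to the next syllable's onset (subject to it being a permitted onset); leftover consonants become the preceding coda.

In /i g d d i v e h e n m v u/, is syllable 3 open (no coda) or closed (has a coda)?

open

Nuclei (vowels): i, i, e, e, u → 5 syllables.
/i…i/ gap (V1→V2): cluster /gdd/ — the longest permitted-onset suffix is /d/; onset = /d/, preceding coda = /gd/.
/i…e/ gap (V2→V3): /v/ → onset of the next syllable (single consonants are always licit onsets).
/e…e/ gap (V3→V4): /h/ → onset of the next syllable (single consonants are always licit onsets).
/e…u/ gap (V4→V5): /nmv/ — longest licit onset from the right is /v/, leaving /nm/ as coda.
So the parse is igd.di.ve.henm.vu.
Syllable 3 is /ve/; it ends in its nucleus with no coda, so it is open.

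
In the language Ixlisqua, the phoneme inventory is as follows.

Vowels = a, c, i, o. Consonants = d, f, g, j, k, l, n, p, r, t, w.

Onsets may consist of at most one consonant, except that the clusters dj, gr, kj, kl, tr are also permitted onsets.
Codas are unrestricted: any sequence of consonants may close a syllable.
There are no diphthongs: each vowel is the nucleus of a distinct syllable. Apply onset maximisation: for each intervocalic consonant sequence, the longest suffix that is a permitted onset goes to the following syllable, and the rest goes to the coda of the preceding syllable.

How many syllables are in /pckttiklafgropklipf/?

5

The vowels are c, i, a, o, i — 5 nuclei, so 5 syllables.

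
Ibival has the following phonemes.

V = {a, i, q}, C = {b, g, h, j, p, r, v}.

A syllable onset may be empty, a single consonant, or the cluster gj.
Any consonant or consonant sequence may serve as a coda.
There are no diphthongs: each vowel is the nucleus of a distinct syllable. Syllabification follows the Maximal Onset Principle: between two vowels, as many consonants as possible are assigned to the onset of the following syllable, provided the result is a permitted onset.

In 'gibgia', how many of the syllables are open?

Nuclei (vowels): i, i, a → 3 syllables.
/i…i/ gap (V1→V2): /bg/ — longest licit onset from the right is /g/, leaving /b/ as coda.
/i…a/ gap (V2→V3): hiatus — the boundary sits between the two vowels.
Syllabification: gib.gi.a.
Classifying each syllable: /gib/ (closed), /gi/ (open), /a/ (open).
Open syllables: 2.

2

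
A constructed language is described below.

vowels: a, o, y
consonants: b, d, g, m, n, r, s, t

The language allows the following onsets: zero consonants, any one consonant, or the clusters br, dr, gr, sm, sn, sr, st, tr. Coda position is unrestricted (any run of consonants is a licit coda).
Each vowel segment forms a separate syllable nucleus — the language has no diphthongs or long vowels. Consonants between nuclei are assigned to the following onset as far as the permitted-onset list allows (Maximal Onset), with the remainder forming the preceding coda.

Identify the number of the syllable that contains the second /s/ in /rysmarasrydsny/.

4

The vowels are y, a, a, y, y — 5 nuclei, so 5 syllables.
/y…a/ gap (V1→V2): /sm/ is a licit onset in full, so it all attaches to the next syllable.
/a…a/ gap (V2→V3): /r/ → onset of the next syllable (single consonants are always licit onsets).
/a…y/ gap (V3→V4): cluster /sr/ — /sr/ is itself a permitted onset, so the whole cluster goes right; preceding coda = ∅.
/y…y/ gap (V4→V5): cluster /dsn/ — the longest permitted-onset suffix is /sn/; onset = /sn/, preceding coda = /d/.
Putting it together: ry.sma.ra.sryd.sny.
The second /s/ is in the onset of syllable 4 (/sryd/).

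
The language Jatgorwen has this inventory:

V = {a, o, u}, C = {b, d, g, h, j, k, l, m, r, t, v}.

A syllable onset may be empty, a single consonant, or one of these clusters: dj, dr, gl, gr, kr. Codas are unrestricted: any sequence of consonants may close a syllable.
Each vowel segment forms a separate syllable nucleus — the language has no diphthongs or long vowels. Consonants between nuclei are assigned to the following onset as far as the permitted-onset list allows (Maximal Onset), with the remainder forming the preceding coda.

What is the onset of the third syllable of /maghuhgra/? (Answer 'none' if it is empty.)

gr

Vowels present: a, u, a; each is a nucleus, giving 3 syllables.
V1 /a/ – V2 /u/: /gh/; trying suffixes from longest down, /h/ is the first permitted one, so coda /g/ | onset /h/.
V2 /u/ – V3 /a/: /hgr/; trying suffixes from longest down, /gr/ is the first permitted one, so coda /h/ | onset /gr/.
Putting it together: mag.huh.gra.
Syllable 3 is /gra/: onset /gr/, nucleus /a/, coda ∅.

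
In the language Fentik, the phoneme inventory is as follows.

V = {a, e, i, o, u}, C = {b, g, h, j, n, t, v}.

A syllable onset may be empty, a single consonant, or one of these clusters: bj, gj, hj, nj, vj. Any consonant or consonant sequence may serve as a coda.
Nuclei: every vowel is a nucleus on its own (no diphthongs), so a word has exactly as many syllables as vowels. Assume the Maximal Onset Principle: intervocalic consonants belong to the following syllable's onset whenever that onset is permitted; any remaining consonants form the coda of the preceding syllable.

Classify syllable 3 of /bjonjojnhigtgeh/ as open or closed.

The vowels are o, o, i, e — 4 nuclei, so 4 syllables.
σ1/σ2 boundary: /nj/ — entire cluster is a permitted onset → onset /nj/, coda ∅.
σ2/σ3 boundary: /jnh/ — longest licit onset from the right is /h/, leaving /jn/ as coda.
σ3/σ4 boundary: /gtg/ — longest licit onset from the right is /g/, leaving /gt/ as coda.
Putting it together: bjo.njojn.higt.geh.
Syllable 3 is /higt/ with coda /gt/, so it is closed.

closed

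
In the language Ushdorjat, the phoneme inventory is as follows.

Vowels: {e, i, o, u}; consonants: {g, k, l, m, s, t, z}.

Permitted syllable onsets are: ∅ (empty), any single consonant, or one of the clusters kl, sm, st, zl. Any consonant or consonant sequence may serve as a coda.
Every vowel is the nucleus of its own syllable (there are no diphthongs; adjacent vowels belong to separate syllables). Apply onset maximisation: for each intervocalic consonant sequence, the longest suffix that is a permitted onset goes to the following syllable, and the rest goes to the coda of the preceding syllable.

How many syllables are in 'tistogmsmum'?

Nuclei (vowels): i, o, u → 3 syllables.

3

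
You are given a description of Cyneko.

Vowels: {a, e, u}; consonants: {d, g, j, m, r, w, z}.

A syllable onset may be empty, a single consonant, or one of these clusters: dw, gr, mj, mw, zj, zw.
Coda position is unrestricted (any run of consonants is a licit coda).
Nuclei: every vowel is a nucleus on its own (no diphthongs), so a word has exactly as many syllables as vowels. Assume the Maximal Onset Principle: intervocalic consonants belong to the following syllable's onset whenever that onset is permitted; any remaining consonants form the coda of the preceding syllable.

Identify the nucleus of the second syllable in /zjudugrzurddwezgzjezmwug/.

Nuclei (vowels): u, u, u, e, e, u → 6 syllables.
The second nucleus (vowel 2 from the left) is /u/.

u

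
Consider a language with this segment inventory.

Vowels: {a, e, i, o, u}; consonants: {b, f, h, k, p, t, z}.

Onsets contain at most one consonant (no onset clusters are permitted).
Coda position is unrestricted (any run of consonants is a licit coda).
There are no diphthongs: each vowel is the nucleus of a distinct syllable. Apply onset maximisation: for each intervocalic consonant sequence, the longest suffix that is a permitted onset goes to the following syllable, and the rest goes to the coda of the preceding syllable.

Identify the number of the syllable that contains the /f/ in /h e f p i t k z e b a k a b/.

Nuclei (vowels): e, i, e, a, a → 5 syllables.
σ1/σ2 boundary: /fp/; trying suffixes from longest down, /p/ is the first permitted one, so coda /f/ | onset /p/.
σ2/σ3 boundary: /tkz/; trying suffixes from longest down, /z/ is the first permitted one, so coda /tk/ | onset /z/.
σ3/σ4 boundary: /b/ → onset of the next syllable (single consonants are always licit onsets).
σ4/σ5 boundary: /k/ is a single consonant, so it becomes the next onset.
So the parse is hef.pitk.ze.ba.kab.
The /f/ is in the coda of syllable 1 (/hef/).

1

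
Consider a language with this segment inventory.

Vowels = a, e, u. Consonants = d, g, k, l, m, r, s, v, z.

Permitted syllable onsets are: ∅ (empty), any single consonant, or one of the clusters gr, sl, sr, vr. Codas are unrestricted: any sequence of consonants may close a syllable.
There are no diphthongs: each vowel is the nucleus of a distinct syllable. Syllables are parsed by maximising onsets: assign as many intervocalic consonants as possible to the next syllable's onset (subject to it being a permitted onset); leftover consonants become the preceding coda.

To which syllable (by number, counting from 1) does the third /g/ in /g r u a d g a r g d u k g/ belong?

Nuclei (vowels): u, a, a, u → 4 syllables.
/u…a/ gap (V1→V2): hiatus — the boundary sits between the two vowels.
/a…a/ gap (V2→V3): /dg/ splits as /d/ + /g/ (/g/ is the longest suffix that is a licit onset).
/a…u/ gap (V3→V4): /rgd/ splits as /rg/ + /d/ (/d/ is the longest suffix that is a licit onset).
Result: gru.ad.garg.dukg.
The third /g/ is in the coda of syllable 3 (/garg/).

3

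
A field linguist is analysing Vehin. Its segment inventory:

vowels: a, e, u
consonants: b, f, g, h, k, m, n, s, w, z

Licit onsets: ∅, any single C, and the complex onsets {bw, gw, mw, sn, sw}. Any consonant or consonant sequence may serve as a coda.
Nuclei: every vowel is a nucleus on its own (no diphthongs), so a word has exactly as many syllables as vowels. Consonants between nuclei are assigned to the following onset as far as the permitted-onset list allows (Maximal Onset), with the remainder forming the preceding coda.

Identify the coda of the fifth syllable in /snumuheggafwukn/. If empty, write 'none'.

kn

Vowels present: u, u, e, a, u; each is a nucleus, giving 5 syllables.
σ1/σ2 boundary: just /m/ — single C goes to the following onset.
σ2/σ3 boundary: /h/ is a single consonant, so it becomes the next onset.
σ3/σ4 boundary: /gg/; trying suffixes from longest down, /g/ is the first permitted one, so coda /g/ | onset /g/.
σ4/σ5 boundary: cluster /fw/ — the longest permitted-onset suffix is /w/; onset = /w/, preceding coda = /f/.
Result: snu.mu.heg.gaf.wukn.
Syllable 5 is /wukn/: onset /w/, nucleus /u/, coda /kn/.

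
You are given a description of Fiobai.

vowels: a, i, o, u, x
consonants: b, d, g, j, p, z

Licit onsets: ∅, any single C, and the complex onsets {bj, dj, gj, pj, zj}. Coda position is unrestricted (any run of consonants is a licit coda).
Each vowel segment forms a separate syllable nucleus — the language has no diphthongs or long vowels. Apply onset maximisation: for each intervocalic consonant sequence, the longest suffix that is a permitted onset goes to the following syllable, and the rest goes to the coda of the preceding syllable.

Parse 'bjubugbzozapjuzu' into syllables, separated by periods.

The vowels are u, u, o, a, u, u — 6 nuclei, so 6 syllables.
/u…u/ gap (V1→V2): just /b/ — single C goes to the following onset.
/u…o/ gap (V2→V3): /gbz/ splits as /gb/ + /z/ (/z/ is the longest suffix that is a licit onset).
/o…a/ gap (V3→V4): /z/ is a single consonant, so it becomes the next onset.
/a…u/ gap (V4→V5): /pj/ — entire cluster is a permitted onset → onset /pj/, coda ∅.
/u…u/ gap (V5→V6): just /z/ — single C goes to the following onset.

bju.bugb.zo.za.pju.zu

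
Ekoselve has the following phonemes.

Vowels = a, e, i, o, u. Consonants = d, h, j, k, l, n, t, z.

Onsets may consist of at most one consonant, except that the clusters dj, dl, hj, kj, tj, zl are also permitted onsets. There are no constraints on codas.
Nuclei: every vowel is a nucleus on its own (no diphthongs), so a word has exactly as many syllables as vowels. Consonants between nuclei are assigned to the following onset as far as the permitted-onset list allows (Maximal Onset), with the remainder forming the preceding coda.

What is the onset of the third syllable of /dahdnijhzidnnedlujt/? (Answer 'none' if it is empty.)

Nuclei (vowels): a, i, i, e, u → 5 syllables.
Between /a/ (V1) and /i/ (V2): /hdn/; trying suffixes from longest down, /n/ is the first permitted one, so coda /hd/ | onset /n/.
Between /i/ (V2) and /i/ (V3): /jhz/ — longest licit onset from the right is /z/, leaving /jh/ as coda.
Between /i/ (V3) and /e/ (V4): /dnn/ — longest licit onset from the right is /n/, leaving /dn/ as coda.
Between /e/ (V4) and /u/ (V5): /dl/ — entire cluster is a permitted onset → onset /dl/, coda ∅.
Result: dahd.nijh.zidn.ne.dlujt.
Syllable 3 is /zidn/: onset /z/, nucleus /i/, coda /dn/.

z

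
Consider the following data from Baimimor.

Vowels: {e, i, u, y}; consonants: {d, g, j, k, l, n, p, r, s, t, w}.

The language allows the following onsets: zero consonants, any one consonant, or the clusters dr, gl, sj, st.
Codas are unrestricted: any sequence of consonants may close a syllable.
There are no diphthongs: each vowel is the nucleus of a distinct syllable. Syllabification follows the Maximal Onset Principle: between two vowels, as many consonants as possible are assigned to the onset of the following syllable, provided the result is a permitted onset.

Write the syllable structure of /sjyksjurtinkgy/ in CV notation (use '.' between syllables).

CCVC.CCVC.CVCC.CV

Nuclei (vowels): y, u, i, y → 4 syllables.
V1 /y/ – V2 /u/: /ksj/ splits as /k/ + /sj/ (/sj/ is the longest suffix that is a licit onset).
V2 /u/ – V3 /i/: cluster /rt/ — the longest permitted-onset suffix is /t/; onset = /t/, preceding coda = /r/.
V3 /i/ – V4 /y/: /nkg/; trying suffixes from longest down, /g/ is the first permitted one, so coda /nk/ | onset /g/.
So the parse is sjyk.sjur.tink.gy.
Mapping each syllable to C/V: /sjyk/ → CCVC, /sjur/ → CCVC, /tink/ → CVCC, /gy/ → CV.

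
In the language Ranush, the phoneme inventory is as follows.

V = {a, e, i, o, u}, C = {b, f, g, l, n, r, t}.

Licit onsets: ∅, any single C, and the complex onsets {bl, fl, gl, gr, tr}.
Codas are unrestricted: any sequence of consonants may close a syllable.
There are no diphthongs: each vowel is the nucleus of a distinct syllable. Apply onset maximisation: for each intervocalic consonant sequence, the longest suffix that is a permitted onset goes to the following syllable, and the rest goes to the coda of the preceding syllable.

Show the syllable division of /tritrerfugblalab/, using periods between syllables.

Vowels present: i, e, u, a, a; each is a nucleus, giving 5 syllables.
Between /i/ (V1) and /e/ (V2): cluster /tr/ — /tr/ is itself a permitted onset, so the whole cluster goes right; preceding coda = ∅.
Between /e/ (V2) and /u/ (V3): /rf/ — longest licit onset from the right is /f/, leaving /r/ as coda.
Between /u/ (V3) and /a/ (V4): /gbl/; trying suffixes from longest down, /bl/ is the first permitted one, so coda /g/ | onset /bl/.
Between /a/ (V4) and /a/ (V5): /l/ → onset of the next syllable (single consonants are always licit onsets).

tri.trer.fug.bla.lab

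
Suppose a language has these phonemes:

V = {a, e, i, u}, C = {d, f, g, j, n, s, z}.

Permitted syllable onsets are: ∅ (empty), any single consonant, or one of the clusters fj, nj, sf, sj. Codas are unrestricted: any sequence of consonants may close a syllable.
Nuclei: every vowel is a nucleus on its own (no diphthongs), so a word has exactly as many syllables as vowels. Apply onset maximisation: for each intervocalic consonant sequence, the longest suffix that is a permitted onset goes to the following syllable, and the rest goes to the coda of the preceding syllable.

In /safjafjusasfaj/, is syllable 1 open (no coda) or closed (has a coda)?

open

The vowels are a, a, u, a, a — 5 nuclei, so 5 syllables.
/a…a/ gap (V1→V2): /fj/ is a licit onset in full, so it all attaches to the next syllable.
/a…u/ gap (V2→V3): cluster /fj/ — /fj/ is itself a permitted onset, so the whole cluster goes right; preceding coda = ∅.
/u…a/ gap (V3→V4): /s/ → onset of the next syllable (single consonants are always licit onsets).
/a…a/ gap (V4→V5): cluster /sf/ — /sf/ is itself a permitted onset, so the whole cluster goes right; preceding coda = ∅.
Putting it together: sa.fja.fju.sa.sfaj.
Syllable 1 is /sa/; it ends in its nucleus with no coda, so it is open.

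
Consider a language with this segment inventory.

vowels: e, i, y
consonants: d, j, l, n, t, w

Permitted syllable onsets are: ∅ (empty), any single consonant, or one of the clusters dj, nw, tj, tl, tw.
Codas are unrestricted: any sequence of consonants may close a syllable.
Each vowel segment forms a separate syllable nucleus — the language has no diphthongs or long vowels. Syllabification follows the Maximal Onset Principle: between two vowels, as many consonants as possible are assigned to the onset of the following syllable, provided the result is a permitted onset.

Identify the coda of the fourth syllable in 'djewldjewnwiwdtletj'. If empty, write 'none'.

The vowels are e, e, i, e — 4 nuclei, so 4 syllables.
/e…e/ gap (V1→V2): /wldj/ splits as /wl/ + /dj/ (/dj/ is the longest suffix that is a licit onset).
/e…i/ gap (V2→V3): /wnw/ — longest licit onset from the right is /nw/, leaving /w/ as coda.
/i…e/ gap (V3→V4): /wdtl/ splits as /wd/ + /tl/ (/tl/ is the longest suffix that is a licit onset).
Syllabification: djewl.djew.nwiwd.tletj.
Syllable 4 is /tletj/: onset /tl/, nucleus /e/, coda /tj/.

tj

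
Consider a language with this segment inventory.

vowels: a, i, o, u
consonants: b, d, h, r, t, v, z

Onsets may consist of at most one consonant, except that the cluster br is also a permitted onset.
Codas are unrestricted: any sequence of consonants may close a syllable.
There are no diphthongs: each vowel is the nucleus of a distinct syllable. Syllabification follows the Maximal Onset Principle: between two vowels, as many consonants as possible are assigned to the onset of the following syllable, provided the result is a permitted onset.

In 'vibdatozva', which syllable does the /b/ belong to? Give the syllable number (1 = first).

Vowels present: i, a, o, a; each is a nucleus, giving 4 syllables.
σ1/σ2 boundary: cluster /bd/ — the longest permitted-onset suffix is /d/; onset = /d/, preceding coda = /b/.
σ2/σ3 boundary: just /t/ — single C goes to the following onset.
σ3/σ4 boundary: /zv/ — longest licit onset from the right is /v/, leaving /z/ as coda.
Putting it together: vib.da.toz.va.
The /b/ is in the coda of syllable 1 (/vib/).

1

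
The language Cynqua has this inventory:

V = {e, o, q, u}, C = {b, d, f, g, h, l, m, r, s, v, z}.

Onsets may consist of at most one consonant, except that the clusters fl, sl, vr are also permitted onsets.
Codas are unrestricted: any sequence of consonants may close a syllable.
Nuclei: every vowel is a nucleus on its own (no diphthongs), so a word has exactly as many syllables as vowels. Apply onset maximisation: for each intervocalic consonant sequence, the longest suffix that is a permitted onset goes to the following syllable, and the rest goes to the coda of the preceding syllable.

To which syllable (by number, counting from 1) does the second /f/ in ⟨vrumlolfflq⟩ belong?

3

Nuclei (vowels): u, o, q → 3 syllables.
/u…o/ gap (V1→V2): /ml/ — longest licit onset from the right is /l/, leaving /m/ as coda.
/o…q/ gap (V2→V3): cluster /lffl/ — the longest permitted-onset suffix is /fl/; onset = /fl/, preceding coda = /lf/.
Result: vrum.lolf.flq.
The second /f/ is in the onset of syllable 3 (/flq/).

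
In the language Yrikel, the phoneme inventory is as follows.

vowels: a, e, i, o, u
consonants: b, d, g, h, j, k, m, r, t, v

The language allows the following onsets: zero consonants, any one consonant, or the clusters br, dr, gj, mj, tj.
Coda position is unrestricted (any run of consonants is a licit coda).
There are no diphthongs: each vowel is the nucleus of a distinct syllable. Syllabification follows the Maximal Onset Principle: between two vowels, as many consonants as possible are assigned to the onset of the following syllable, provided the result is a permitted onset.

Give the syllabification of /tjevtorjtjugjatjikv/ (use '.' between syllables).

tjev.torj.tju.gja.tjikv

The vowels are e, o, u, a, i — 5 nuclei, so 5 syllables.
σ1/σ2 boundary: /vt/ splits as /v/ + /t/ (/t/ is the longest suffix that is a licit onset).
σ2/σ3 boundary: /rjtj/ — longest licit onset from the right is /tj/, leaving /rj/ as coda.
σ3/σ4 boundary: cluster /gj/ — /gj/ is itself a permitted onset, so the whole cluster goes right; preceding coda = ∅.
σ4/σ5 boundary: /tj/ — entire cluster is a permitted onset → onset /tj/, coda ∅.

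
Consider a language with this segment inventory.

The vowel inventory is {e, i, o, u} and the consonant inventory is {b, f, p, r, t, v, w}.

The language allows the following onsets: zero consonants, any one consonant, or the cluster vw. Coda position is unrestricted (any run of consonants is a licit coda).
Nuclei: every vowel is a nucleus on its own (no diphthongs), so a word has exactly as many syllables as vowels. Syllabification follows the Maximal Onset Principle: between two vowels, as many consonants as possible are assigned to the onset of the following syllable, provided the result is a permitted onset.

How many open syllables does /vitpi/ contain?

Nuclei (vowels): i, i → 2 syllables.
/i…i/ gap (V1→V2): cluster /tp/ — the longest permitted-onset suffix is /p/; onset = /p/, preceding coda = /t/.
Syllabification: vit.pi.
Classifying each syllable: /vit/ (closed), /pi/ (open).
Open syllables: 1.

1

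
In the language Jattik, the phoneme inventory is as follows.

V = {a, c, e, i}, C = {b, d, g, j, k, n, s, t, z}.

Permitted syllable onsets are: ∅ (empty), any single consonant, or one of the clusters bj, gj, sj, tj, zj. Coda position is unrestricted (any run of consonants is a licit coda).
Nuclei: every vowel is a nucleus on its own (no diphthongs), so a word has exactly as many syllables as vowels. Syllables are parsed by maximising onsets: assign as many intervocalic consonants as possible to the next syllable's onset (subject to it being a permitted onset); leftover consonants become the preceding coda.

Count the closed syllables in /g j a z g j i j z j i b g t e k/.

4

The vowels are a, i, i, e — 4 nuclei, so 4 syllables.
/a…i/ gap (V1→V2): /zgj/ — longest licit onset from the right is /gj/, leaving /z/ as coda.
/i…i/ gap (V2→V3): /jzj/ splits as /j/ + /zj/ (/zj/ is the longest suffix that is a licit onset).
/i…e/ gap (V3→V4): /bgt/ — longest licit onset from the right is /t/, leaving /bg/ as coda.
Result: gjaz.gjij.zjibg.tek.
Classifying each syllable: /gjaz/ (closed), /gjij/ (closed), /zjibg/ (closed), /tek/ (closed).
Closed syllables: 4.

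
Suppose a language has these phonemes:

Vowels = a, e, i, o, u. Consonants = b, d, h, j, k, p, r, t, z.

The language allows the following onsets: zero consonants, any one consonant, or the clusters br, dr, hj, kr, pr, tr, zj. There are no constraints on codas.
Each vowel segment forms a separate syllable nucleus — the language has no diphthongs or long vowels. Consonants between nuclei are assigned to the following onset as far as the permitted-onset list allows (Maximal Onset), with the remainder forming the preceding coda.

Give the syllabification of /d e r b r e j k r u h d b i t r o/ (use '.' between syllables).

der.brej.kruhd.bi.tro

Vowels present: e, e, u, i, o; each is a nucleus, giving 5 syllables.
V1 /e/ – V2 /e/: /rbr/ — longest licit onset from the right is /br/, leaving /r/ as coda.
V2 /e/ – V3 /u/: /jkr/; trying suffixes from longest down, /kr/ is the first permitted one, so coda /j/ | onset /kr/.
V3 /u/ – V4 /i/: /hdb/; trying suffixes from longest down, /b/ is the first permitted one, so coda /hd/ | onset /b/.
V4 /i/ – V5 /o/: cluster /tr/ — /tr/ is itself a permitted onset, so the whole cluster goes right; preceding coda = ∅.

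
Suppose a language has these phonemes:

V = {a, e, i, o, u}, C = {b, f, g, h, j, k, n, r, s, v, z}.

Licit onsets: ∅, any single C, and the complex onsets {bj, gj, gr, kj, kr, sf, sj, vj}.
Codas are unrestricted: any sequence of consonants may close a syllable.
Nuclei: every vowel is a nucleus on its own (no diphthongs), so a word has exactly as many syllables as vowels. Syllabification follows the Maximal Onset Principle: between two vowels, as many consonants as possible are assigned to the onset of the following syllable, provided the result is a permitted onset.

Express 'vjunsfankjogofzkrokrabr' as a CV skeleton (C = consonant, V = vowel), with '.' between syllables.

Vowels present: u, a, o, o, o, a; each is a nucleus, giving 6 syllables.
/u…a/ gap (V1→V2): /nsf/; trying suffixes from longest down, /sf/ is the first permitted one, so coda /n/ | onset /sf/.
/a…o/ gap (V2→V3): /nkj/; trying suffixes from longest down, /kj/ is the first permitted one, so coda /n/ | onset /kj/.
/o…o/ gap (V3→V4): /g/ is a single consonant, so it becomes the next onset.
/o…o/ gap (V4→V5): /fzkr/; trying suffixes from longest down, /kr/ is the first permitted one, so coda /fz/ | onset /kr/.
/o…a/ gap (V5→V6): /kr/ — entire cluster is a permitted onset → onset /kr/, coda ∅.
Putting it together: vjun.sfan.kjo.gofz.kro.krabr.
Mapping each syllable to C/V: /vjun/ → CCVC, /sfan/ → CCVC, /kjo/ → CCV, /gofz/ → CVCC, /kro/ → CCV, /krabr/ → CCVCC.

CCVC.CCVC.CCV.CVCC.CCV.CCVCC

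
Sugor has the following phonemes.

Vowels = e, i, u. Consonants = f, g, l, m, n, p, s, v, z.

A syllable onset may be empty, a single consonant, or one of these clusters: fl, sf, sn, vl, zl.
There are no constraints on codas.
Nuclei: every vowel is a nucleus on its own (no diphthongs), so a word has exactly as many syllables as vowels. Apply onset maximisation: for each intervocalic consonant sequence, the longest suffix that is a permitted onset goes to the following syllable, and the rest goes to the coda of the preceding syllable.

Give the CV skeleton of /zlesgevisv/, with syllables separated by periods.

Nuclei (vowels): e, e, i → 3 syllables.
/e…e/ gap (V1→V2): /sg/; trying suffixes from longest down, /g/ is the first permitted one, so coda /s/ | onset /g/.
/e…i/ gap (V2→V3): /v/ → onset of the next syllable (single consonants are always licit onsets).
Result: zles.ge.visv.
Mapping each syllable to C/V: /zles/ → CCVC, /ge/ → CV, /visv/ → CVCC.

CCVC.CV.CVCC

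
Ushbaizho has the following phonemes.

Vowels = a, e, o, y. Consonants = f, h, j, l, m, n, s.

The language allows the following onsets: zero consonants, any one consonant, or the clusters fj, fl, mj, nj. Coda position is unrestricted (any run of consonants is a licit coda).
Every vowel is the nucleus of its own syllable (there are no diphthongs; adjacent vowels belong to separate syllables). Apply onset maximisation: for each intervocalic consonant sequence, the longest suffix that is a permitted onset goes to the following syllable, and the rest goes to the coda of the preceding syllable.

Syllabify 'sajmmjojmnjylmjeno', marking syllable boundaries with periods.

The vowels are a, o, y, e, o — 5 nuclei, so 5 syllables.
σ1/σ2 boundary: /jmmj/ splits as /jm/ + /mj/ (/mj/ is the longest suffix that is a licit onset).
σ2/σ3 boundary: /jmnj/; trying suffixes from longest down, /nj/ is the first permitted one, so coda /jm/ | onset /nj/.
σ3/σ4 boundary: cluster /lmj/ — the longest permitted-onset suffix is /mj/; onset = /mj/, preceding coda = /l/.
σ4/σ5 boundary: /n/ is a single consonant, so it becomes the next onset.

sajm.mjojm.njyl.mje.no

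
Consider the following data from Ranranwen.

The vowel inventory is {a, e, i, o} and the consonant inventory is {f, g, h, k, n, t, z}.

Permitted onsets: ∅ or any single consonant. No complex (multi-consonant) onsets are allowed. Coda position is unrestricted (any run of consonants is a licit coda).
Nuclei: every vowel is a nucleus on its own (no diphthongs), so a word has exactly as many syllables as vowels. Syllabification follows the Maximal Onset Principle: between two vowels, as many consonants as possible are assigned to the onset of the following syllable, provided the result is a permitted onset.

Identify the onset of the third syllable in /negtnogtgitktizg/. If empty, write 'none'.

g

Nuclei (vowels): e, o, i, i → 4 syllables.
Between /e/ (V1) and /o/ (V2): cluster /gtn/ — the longest permitted-onset suffix is /n/; onset = /n/, preceding coda = /gt/.
Between /o/ (V2) and /i/ (V3): /gtg/; trying suffixes from longest down, /g/ is the first permitted one, so coda /gt/ | onset /g/.
Between /i/ (V3) and /i/ (V4): /tkt/ splits as /tk/ + /t/ (/t/ is the longest suffix that is a licit onset).
Syllabification: negt.nogt.gitk.tizg.
Syllable 3 is /gitk/: onset /g/, nucleus /i/, coda /tk/.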